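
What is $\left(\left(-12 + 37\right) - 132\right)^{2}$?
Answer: $11449$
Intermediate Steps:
$\left(\left(-12 + 37\right) - 132\right)^{2} = \left(25 - 132\right)^{2} = \left(-107\right)^{2} = 11449$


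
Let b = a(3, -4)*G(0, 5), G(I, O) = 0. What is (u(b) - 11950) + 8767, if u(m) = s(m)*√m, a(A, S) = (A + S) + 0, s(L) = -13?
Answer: -3183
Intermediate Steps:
a(A, S) = A + S
b = 0 (b = (3 - 4)*0 = -1*0 = 0)
u(m) = -13*√m
(u(b) - 11950) + 8767 = (-13*√0 - 11950) + 8767 = (-13*0 - 11950) + 8767 = (0 - 11950) + 8767 = -11950 + 8767 = -3183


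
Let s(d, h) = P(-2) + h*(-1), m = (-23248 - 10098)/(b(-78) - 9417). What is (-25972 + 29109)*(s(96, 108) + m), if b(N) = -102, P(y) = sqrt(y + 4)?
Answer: -3120392722/9519 + 3137*sqrt(2) ≈ -3.2337e+5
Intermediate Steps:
P(y) = sqrt(4 + y)
m = 33346/9519 (m = (-23248 - 10098)/(-102 - 9417) = -33346/(-9519) = -33346*(-1/9519) = 33346/9519 ≈ 3.5031)
s(d, h) = sqrt(2) - h (s(d, h) = sqrt(4 - 2) + h*(-1) = sqrt(2) - h)
(-25972 + 29109)*(s(96, 108) + m) = (-25972 + 29109)*((sqrt(2) - 1*108) + 33346/9519) = 3137*((sqrt(2) - 108) + 33346/9519) = 3137*((-108 + sqrt(2)) + 33346/9519) = 3137*(-994706/9519 + sqrt(2)) = -3120392722/9519 + 3137*sqrt(2)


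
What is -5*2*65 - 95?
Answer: -745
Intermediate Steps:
-5*2*65 - 95 = -10*65 - 95 = -650 - 95 = -745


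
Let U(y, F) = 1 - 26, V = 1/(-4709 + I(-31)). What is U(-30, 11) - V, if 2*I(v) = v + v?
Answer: -118499/4740 ≈ -25.000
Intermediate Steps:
I(v) = v (I(v) = (v + v)/2 = (2*v)/2 = v)
V = -1/4740 (V = 1/(-4709 - 31) = 1/(-4740) = -1/4740 ≈ -0.00021097)
U(y, F) = -25
U(-30, 11) - V = -25 - 1*(-1/4740) = -25 + 1/4740 = -118499/4740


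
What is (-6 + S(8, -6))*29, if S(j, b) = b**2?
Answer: 870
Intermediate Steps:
(-6 + S(8, -6))*29 = (-6 + (-6)**2)*29 = (-6 + 36)*29 = 30*29 = 870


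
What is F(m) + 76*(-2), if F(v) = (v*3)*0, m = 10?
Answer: -152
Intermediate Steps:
F(v) = 0 (F(v) = (3*v)*0 = 0)
F(m) + 76*(-2) = 0 + 76*(-2) = 0 - 152 = -152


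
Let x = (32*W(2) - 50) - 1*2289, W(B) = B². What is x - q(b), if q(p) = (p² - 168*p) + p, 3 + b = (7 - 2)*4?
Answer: 339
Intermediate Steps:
b = 17 (b = -3 + (7 - 2)*4 = -3 + 5*4 = -3 + 20 = 17)
q(p) = p² - 167*p
x = -2211 (x = (32*2² - 50) - 1*2289 = (32*4 - 50) - 2289 = (128 - 50) - 2289 = 78 - 2289 = -2211)
x - q(b) = -2211 - 17*(-167 + 17) = -2211 - 17*(-150) = -2211 - 1*(-2550) = -2211 + 2550 = 339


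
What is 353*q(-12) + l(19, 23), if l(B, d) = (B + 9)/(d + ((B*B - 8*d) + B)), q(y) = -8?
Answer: -618428/219 ≈ -2823.9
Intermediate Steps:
l(B, d) = (9 + B)/(B + B² - 7*d) (l(B, d) = (9 + B)/(d + ((B² - 8*d) + B)) = (9 + B)/(d + (B + B² - 8*d)) = (9 + B)/(B + B² - 7*d))
353*q(-12) + l(19, 23) = 353*(-8) + (9 + 19)/(19 + 19² - 7*23) = -2824 + 28/(19 + 361 - 161) = -2824 + 28/219 = -618428/219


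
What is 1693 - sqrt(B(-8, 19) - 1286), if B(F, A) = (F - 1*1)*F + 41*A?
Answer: 1693 - I*sqrt(435) ≈ 1693.0 - 20.857*I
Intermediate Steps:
B(F, A) = 41*A + F*(-1 + F) (B(F, A) = (F - 1)*F + 41*A = (-1 + F)*F + 41*A = F*(-1 + F) + 41*A = 41*A + F*(-1 + F))
1693 - sqrt(B(-8, 19) - 1286) = 1693 - sqrt(((-8)**2 - 1*(-8) + 41*19) - 1286) = 1693 - sqrt((64 + 8 + 779) - 1286) = 1693 - sqrt(851 - 1286) = 1693 - sqrt(-435) = 1693 - I*sqrt(435)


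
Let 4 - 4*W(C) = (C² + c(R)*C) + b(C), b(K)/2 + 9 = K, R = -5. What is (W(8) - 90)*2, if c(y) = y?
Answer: -189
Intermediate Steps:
b(K) = -18 + 2*K
W(C) = 11/2 - C²/4 + 3*C/4 (W(C) = 1 - ((C² - 5*C) + (-18 + 2*C))/4 = 1 - (-18 + C² - 3*C)/4 = 1 + (9/2 - C²/4 + 3*C/4) = 11/2 - C²/4 + 3*C/4)
(W(8) - 90)*2 = ((11/2 - ¼*8² + (¾)*8) - 90)*2 = ((11/2 - ¼*64 + 6) - 90)*2 = ((11/2 - 16 + 6) - 90)*2 = (-9/2 - 90)*2 = -189/2*2 = -189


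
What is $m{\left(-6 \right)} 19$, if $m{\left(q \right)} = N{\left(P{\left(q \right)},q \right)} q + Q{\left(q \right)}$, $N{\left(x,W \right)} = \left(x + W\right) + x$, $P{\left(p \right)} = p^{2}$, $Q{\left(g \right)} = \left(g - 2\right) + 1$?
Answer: $-7657$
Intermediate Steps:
$Q{\left(g \right)} = -1 + g$ ($Q{\left(g \right)} = \left(-2 + g\right) + 1 = -1 + g$)
$N{\left(x,W \right)} = W + 2 x$ ($N{\left(x,W \right)} = \left(W + x\right) + x = W + 2 x$)
$m{\left(q \right)} = -1 + q + q \left(q + 2 q^{2}\right)$ ($m{\left(q \right)} = \left(q + 2 q^{2}\right) q + \left(-1 + q\right) = q \left(q + 2 q^{2}\right) + \left(-1 + q\right) = -1 + q + q \left(q + 2 q^{2}\right)$)
$m{\left(-6 \right)} 19 = \left(-1 - 6 + \left(-6\right)^{2} \left(1 + 2 \left(-6\right)\right)\right) 19 = \left(-1 - 6 + 36 \left(1 - 12\right)\right) 19 = \left(-1 - 6 + 36 \left(-11\right)\right) 19 = \left(-1 - 6 - 396\right) 19 = \left(-403\right) 19 = -7657$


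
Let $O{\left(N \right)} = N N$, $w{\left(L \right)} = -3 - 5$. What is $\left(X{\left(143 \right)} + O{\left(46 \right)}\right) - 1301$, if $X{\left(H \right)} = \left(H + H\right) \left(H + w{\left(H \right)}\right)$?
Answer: $39425$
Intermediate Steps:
$w{\left(L \right)} = -8$
$O{\left(N \right)} = N^{2}$
$X{\left(H \right)} = 2 H \left(-8 + H\right)$ ($X{\left(H \right)} = \left(H + H\right) \left(H - 8\right) = 2 H \left(-8 + H\right)$)
$\left(X{\left(143 \right)} + O{\left(46 \right)}\right) - 1301 = \left(2 \cdot 143 \left(-8 + 143\right) + 46^{2}\right) - 1301 = \left(2 \cdot 143 \cdot 135 + 2116\right) - 1301 = \left(38610 + 2116\right) - 1301 = 40726 - 1301 = 39425$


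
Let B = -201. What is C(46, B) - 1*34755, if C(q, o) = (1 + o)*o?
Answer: 5445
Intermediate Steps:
C(q, o) = o*(1 + o)
C(46, B) - 1*34755 = -201*(1 - 201) - 1*34755 = -201*(-200) - 34755 = 40200 - 34755 = 5445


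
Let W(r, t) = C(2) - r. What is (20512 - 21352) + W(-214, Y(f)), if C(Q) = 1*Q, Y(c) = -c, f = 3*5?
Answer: -624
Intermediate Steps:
f = 15
C(Q) = Q
W(r, t) = 2 - r
(20512 - 21352) + W(-214, Y(f)) = (20512 - 21352) + (2 - 1*(-214)) = -840 + (2 + 214) = -840 + 216 = -624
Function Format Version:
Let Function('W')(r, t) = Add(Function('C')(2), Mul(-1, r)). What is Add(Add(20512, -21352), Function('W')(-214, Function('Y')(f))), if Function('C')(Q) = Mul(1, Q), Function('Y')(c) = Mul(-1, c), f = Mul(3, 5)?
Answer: -624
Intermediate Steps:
f = 15
Function('C')(Q) = Q
Function('W')(r, t) = Add(2, Mul(-1, r))
Add(Add(20512, -21352), Function('W')(-214, Function('Y')(f))) = Add(Add(20512, -21352), Add(2, Mul(-1, -214))) = Add(-840, Add(2, 214)) = Add(-840, 216) = -624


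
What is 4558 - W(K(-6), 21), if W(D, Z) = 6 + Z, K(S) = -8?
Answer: 4531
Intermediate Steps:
4558 - W(K(-6), 21) = 4558 - (6 + 21) = 4558 - 1*27 = 4558 - 27 = 4531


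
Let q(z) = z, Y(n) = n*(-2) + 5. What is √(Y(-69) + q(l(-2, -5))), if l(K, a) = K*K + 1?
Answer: 2*√37 ≈ 12.166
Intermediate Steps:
l(K, a) = 1 + K² (l(K, a) = K² + 1 = 1 + K²)
Y(n) = 5 - 2*n (Y(n) = -2*n + 5 = 5 - 2*n)
√(Y(-69) + q(l(-2, -5))) = √((5 - 2*(-69)) + (1 + (-2)²)) = √((5 + 138) + (1 + 4)) = √(143 + 5) = √148 = 2*√37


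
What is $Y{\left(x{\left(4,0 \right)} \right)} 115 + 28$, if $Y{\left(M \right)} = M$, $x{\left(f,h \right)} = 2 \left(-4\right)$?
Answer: $-892$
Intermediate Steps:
$x{\left(f,h \right)} = -8$
$Y{\left(x{\left(4,0 \right)} \right)} 115 + 28 = \left(-8\right) 115 + 28 = -920 + 28 = -892$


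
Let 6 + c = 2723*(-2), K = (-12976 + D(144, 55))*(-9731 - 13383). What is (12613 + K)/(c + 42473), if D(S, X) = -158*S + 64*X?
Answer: 744468325/37021 ≈ 20109.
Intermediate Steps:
K = 744455712 (K = (-12976 + (-158*144 + 64*55))*(-9731 - 13383) = (-12976 + (-22752 + 3520))*(-23114) = (-12976 - 19232)*(-23114) = -32208*(-23114) = 744455712)
c = -5452 (c = -6 + 2723*(-2) = -6 - 5446 = -5452)
(12613 + K)/(c + 42473) = (12613 + 744455712)/(-5452 + 42473) = 744468325/37021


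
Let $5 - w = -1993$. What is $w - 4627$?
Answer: $-2629$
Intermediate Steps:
$w = 1998$ ($w = 5 - -1993 = 5 + 1993 = 1998$)
$w - 4627 = 1998 - 4627 = -2629$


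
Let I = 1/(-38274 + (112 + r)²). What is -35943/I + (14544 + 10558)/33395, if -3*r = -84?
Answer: 22414710065992/33395 ≈ 6.7120e+8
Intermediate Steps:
r = 28 (r = -⅓*(-84) = 28)
I = -1/18674 (I = 1/(-38274 + (112 + 28)²) = 1/(-38274 + 140²) = 1/(-38274 + 19600) = 1/(-18674) = -1/18674 ≈ -5.3550e-5)
-35943/I + (14544 + 10558)/33395 = -35943/(-1/18674) + (14544 + 10558)/33395 = -35943*(-18674) + 25102*(1/33395) = 671199582 + 25102/33395 = 22414710065992/33395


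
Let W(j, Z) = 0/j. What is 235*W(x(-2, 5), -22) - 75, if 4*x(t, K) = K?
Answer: -75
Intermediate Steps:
x(t, K) = K/4
W(j, Z) = 0
235*W(x(-2, 5), -22) - 75 = 235*0 - 75 = 0 - 75 = -75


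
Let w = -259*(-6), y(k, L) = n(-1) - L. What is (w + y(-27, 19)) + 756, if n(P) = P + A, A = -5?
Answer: 2285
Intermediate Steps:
n(P) = -5 + P (n(P) = P - 5 = -5 + P)
y(k, L) = -6 - L (y(k, L) = (-5 - 1) - L = -6 - L)
w = 1554
(w + y(-27, 19)) + 756 = (1554 + (-6 - 1*19)) + 756 = (1554 + (-6 - 19)) + 756 = (1554 - 25) + 756 = 1529 + 756 = 2285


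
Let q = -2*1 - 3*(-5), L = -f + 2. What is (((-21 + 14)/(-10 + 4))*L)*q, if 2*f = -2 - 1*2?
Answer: 182/3 ≈ 60.667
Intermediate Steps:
f = -2 (f = (-2 - 1*2)/2 = (-2 - 2)/2 = (½)*(-4) = -2)
L = 4 (L = -1*(-2) + 2 = 2 + 2 = 4)
q = 13 (q = -2 + 15 = 13)
(((-21 + 14)/(-10 + 4))*L)*q = (((-21 + 14)/(-10 + 4))*4)*13 = (-7/(-6)*4)*13 = (-7*(-⅙)*4)*13 = ((7/6)*4)*13 = (14/3)*13 = 182/3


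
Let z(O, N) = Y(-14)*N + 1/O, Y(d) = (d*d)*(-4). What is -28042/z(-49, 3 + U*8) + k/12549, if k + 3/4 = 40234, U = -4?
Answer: 110317285411/55921506348 ≈ 1.9727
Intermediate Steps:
Y(d) = -4*d² (Y(d) = d²*(-4) = -4*d²)
k = 160933/4 (k = -¾ + 40234 = 160933/4 ≈ 40233.)
z(O, N) = 1/O - 784*N (z(O, N) = (-4*(-14)²)*N + 1/O = (-4*196)*N + 1/O = -784*N + 1/O = 1/O - 784*N)
-28042/z(-49, 3 + U*8) + k/12549 = -28042/(1/(-49) - 784*(3 - 4*8)) + (160933/4)/12549 = -28042/(-1/49 - 784*(3 - 32)) + (160933/4)*(1/12549) = -28042/(-1/49 - 784*(-29)) + 160933/50196 = -28042/(-1/49 + 22736) + 160933/50196 = -28042/1114063/49 + 160933/50196 = -28042*49/1114063 + 160933/50196 = -1374058/1114063 + 160933/50196 = 110317285411/55921506348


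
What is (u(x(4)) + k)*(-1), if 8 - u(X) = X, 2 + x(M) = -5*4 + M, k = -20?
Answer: -6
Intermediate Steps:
x(M) = -22 + M (x(M) = -2 + (-5*4 + M) = -2 + (-20 + M) = -22 + M)
u(X) = 8 - X
(u(x(4)) + k)*(-1) = ((8 - (-22 + 4)) - 20)*(-1) = ((8 - 1*(-18)) - 20)*(-1) = ((8 + 18) - 20)*(-1) = (26 - 20)*(-1) = 6*(-1) = -6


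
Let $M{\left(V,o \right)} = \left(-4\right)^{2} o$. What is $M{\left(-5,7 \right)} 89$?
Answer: $9968$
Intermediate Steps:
$M{\left(V,o \right)} = 16 o$
$M{\left(-5,7 \right)} 89 = 16 \cdot 7 \cdot 89 = 112 \cdot 89 = 9968$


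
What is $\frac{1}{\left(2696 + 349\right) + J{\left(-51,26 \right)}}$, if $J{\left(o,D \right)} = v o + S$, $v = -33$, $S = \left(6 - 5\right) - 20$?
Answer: $\frac{1}{4709} \approx 0.00021236$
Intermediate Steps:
$S = -19$ ($S = 1 - 20 = -19$)
$J{\left(o,D \right)} = -19 - 33 o$ ($J{\left(o,D \right)} = - 33 o - 19 = -19 - 33 o$)
$\frac{1}{\left(2696 + 349\right) + J{\left(-51,26 \right)}} = \frac{1}{\left(2696 + 349\right) - -1664} = \frac{1}{3045 + \left(-19 + 1683\right)} = \frac{1}{3045 + 1664} = \frac{1}{4709}$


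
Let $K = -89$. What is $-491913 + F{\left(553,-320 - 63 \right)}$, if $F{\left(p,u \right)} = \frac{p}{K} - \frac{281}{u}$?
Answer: $- \frac{16768025221}{34087} \approx -4.9192 \cdot 10^{5}$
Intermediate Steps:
$F{\left(p,u \right)} = - \frac{281}{u} - \frac{p}{89}$ ($F{\left(p,u \right)} = \frac{p}{-89} - \frac{281}{u} = p \left(- \frac{1}{89}\right) - \frac{281}{u} = - \frac{p}{89} - \frac{281}{u} = - \frac{281}{u} - \frac{p}{89}$)
$-491913 + F{\left(553,-320 - 63 \right)} = -491913 - \left(\frac{553}{89} + \frac{281}{-320 - 63}\right) = -491913 - \left(\frac{553}{89} + \frac{281}{-383}\right) = -491913 - \frac{186790}{34087} = - \frac{16768025221}{34087}$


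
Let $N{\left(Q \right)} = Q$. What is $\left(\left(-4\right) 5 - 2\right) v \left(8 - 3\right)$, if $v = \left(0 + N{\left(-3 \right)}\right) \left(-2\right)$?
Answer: $-660$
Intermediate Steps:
$v = 6$ ($v = \left(0 - 3\right) \left(-2\right) = \left(-3\right) \left(-2\right) = 6$)
$\left(\left(-4\right) 5 - 2\right) v \left(8 - 3\right) = \left(\left(-4\right) 5 - 2\right) 6 \left(8 - 3\right) = \left(-20 - 2\right) 6 \left(8 - 3\right) = \left(-22\right) 6 \cdot 5 = \left(-132\right) 5 = -660$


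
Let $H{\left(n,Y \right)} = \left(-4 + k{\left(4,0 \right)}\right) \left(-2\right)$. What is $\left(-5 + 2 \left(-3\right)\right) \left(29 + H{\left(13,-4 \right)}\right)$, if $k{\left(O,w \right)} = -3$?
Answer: $-473$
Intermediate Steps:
$H{\left(n,Y \right)} = 14$ ($H{\left(n,Y \right)} = \left(-4 - 3\right) \left(-2\right) = \left(-7\right) \left(-2\right) = 14$)
$\left(-5 + 2 \left(-3\right)\right) \left(29 + H{\left(13,-4 \right)}\right) = \left(-5 + 2 \left(-3\right)\right) \left(29 + 14\right) = \left(-5 - 6\right) 43 = \left(-11\right) 43 = -473$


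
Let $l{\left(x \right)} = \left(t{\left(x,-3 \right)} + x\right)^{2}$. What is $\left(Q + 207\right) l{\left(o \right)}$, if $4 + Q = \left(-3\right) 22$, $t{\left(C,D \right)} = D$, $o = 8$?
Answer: $3425$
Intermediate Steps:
$l{\left(x \right)} = \left(-3 + x\right)^{2}$
$Q = -70$ ($Q = -4 - 66 = -70$)
$\left(Q + 207\right) l{\left(o \right)} = \left(-70 + 207\right) \left(-3 + 8\right)^{2} = 137 \cdot 5^{2} = 137 \cdot 25 = 3425$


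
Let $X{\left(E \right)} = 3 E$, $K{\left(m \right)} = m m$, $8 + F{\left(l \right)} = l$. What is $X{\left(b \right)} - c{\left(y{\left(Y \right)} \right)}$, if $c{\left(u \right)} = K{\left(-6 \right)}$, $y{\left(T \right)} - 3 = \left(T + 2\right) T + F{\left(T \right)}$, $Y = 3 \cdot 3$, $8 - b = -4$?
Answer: $0$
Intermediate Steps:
$b = 12$ ($b = 8 - -4 = 8 + 4 = 12$)
$F{\left(l \right)} = -8 + l$
$Y = 9$
$y{\left(T \right)} = -5 + T + T \left(2 + T\right)$ ($y{\left(T \right)} = 3 + \left(\left(T + 2\right) T + \left(-8 + T\right)\right) = 3 + \left(\left(2 + T\right) T + \left(-8 + T\right)\right) = 3 + \left(T \left(2 + T\right) + \left(-8 + T\right)\right) = 3 + \left(-8 + T + T \left(2 + T\right)\right) = -5 + T + T \left(2 + T\right)$)
$K{\left(m \right)} = m^{2}$
$c{\left(u \right)} = 36$ ($c{\left(u \right)} = \left(-6\right)^{2} = 36$)
$X{\left(b \right)} - c{\left(y{\left(Y \right)} \right)} = 3 \cdot 12 - 36 = 36 - 36 = 0$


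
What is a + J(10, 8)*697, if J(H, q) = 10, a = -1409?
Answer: 5561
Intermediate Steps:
a + J(10, 8)*697 = -1409 + 10*697 = -1409 + 6970 = 5561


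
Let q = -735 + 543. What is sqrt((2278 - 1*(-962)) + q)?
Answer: 2*sqrt(762) ≈ 55.209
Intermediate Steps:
q = -192
sqrt((2278 - 1*(-962)) + q) = sqrt((2278 - 1*(-962)) - 192) = sqrt((2278 + 962) - 192) = sqrt(3240 - 192) = sqrt(3048) = 2*sqrt(762)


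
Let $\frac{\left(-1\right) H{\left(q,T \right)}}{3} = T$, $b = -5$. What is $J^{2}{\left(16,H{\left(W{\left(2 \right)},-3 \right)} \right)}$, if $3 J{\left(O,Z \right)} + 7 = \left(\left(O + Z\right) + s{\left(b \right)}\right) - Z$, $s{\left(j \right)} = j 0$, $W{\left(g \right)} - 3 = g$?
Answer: $9$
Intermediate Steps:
$W{\left(g \right)} = 3 + g$
$H{\left(q,T \right)} = - 3 T$
$s{\left(j \right)} = 0$
$J{\left(O,Z \right)} = - \frac{7}{3} + \frac{O}{3}$ ($J{\left(O,Z \right)} = - \frac{7}{3} + \frac{\left(\left(O + Z\right) + 0\right) - Z}{3} = - \frac{7}{3} + \frac{\left(O + Z\right) - Z}{3} = - \frac{7}{3} + \frac{O}{3}$)
$J^{2}{\left(16,H{\left(W{\left(2 \right)},-3 \right)} \right)} = \left(- \frac{7}{3} + \frac{1}{3} \cdot 16\right)^{2} = \left(- \frac{7}{3} + \frac{16}{3}\right)^{2} = 3^{2} = 9$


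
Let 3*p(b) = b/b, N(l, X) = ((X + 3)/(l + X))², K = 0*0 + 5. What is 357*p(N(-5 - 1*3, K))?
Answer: 119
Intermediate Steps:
K = 5 (K = 0 + 5 = 5)
N(l, X) = (3 + X)²/(X + l)² (N(l, X) = ((3 + X)/(X + l))² = (3 + X)²/(X + l)²)
p(b) = ⅓ (p(b) = (b/b)/3 = (⅓)*1 = ⅓)
357*p(N(-5 - 1*3, K)) = 357*(⅓) = 119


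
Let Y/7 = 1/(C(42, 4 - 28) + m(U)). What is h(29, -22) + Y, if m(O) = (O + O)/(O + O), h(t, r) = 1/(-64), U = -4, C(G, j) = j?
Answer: -471/1472 ≈ -0.31997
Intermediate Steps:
h(t, r) = -1/64 (h(t, r) = 1*(-1/64) = -1/64)
m(O) = 1 (m(O) = (2*O)/((2*O)) = (2*O)*(1/(2*O)) = 1)
Y = -7/23 (Y = 7/((4 - 28) + 1) = 7/(-24 + 1) = 7/(-23) = 7*(-1/23) = -7/23 ≈ -0.30435)
h(29, -22) + Y = -1/64 - 7/23 = -471/1472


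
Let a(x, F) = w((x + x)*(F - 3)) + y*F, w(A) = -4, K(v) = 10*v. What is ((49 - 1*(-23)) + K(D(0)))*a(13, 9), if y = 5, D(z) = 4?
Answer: 4592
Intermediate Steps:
a(x, F) = -4 + 5*F
((49 - 1*(-23)) + K(D(0)))*a(13, 9) = ((49 - 1*(-23)) + 10*4)*(-4 + 5*9) = ((49 + 23) + 40)*(-4 + 45) = (72 + 40)*41 = 112*41 = 4592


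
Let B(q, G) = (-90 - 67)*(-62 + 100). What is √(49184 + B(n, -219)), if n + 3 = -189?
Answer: 147*√2 ≈ 207.89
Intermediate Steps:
n = -192 (n = -3 - 189 = -192)
B(q, G) = -5966 (B(q, G) = -157*38 = -5966)
√(49184 + B(n, -219)) = √(49184 - 5966) = √43218 = 147*√2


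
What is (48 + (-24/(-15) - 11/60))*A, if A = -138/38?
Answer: -13639/76 ≈ -179.46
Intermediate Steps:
A = -69/19 (A = -138*1/38 = -69/19 ≈ -3.6316)
(48 + (-24/(-15) - 11/60))*A = (48 + (-24/(-15) - 11/60))*(-69/19) = (48 + (-24*(-1/15) - 11*1/60))*(-69/19) = (48 + (8/5 - 11/60))*(-69/19) = (48 + 17/12)*(-69/19) = (593/12)*(-69/19) = -13639/76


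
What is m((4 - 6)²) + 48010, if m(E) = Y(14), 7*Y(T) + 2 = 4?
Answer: 336072/7 ≈ 48010.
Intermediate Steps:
Y(T) = 2/7 (Y(T) = -2/7 + (⅐)*4 = -2/7 + 4/7 = 2/7)
m(E) = 2/7
m((4 - 6)²) + 48010 = 2/7 + 48010 = 336072/7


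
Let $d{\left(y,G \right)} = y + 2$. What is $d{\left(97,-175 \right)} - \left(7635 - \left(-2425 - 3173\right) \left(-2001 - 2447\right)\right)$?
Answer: $24892368$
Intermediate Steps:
$d{\left(y,G \right)} = 2 + y$
$d{\left(97,-175 \right)} - \left(7635 - \left(-2425 - 3173\right) \left(-2001 - 2447\right)\right) = \left(2 + 97\right) - \left(7635 - \left(-2425 - 3173\right) \left(-2001 - 2447\right)\right) = 99 - -24892269 = 99 + \left(-7635 + 24899904\right) = 99 + 24892269 = 24892368$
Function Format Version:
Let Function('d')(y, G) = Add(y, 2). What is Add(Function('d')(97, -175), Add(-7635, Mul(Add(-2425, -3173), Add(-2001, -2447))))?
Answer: 24892368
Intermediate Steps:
Function('d')(y, G) = Add(2, y)
Add(Function('d')(97, -175), Add(-7635, Mul(Add(-2425, -3173), Add(-2001, -2447)))) = Add(Add(2, 97), Add(-7635, Mul(Add(-2425, -3173), Add(-2001, -2447)))) = Add(99, Add(-7635, Mul(-5598, -4448))) = Add(99, Add(-7635, 24899904)) = Add(99, 24892269) = 24892368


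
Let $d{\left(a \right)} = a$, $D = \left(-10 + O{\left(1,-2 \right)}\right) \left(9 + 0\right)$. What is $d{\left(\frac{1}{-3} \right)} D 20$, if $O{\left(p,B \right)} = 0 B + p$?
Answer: $540$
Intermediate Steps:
$O{\left(p,B \right)} = p$ ($O{\left(p,B \right)} = 0 + p = p$)
$D = -81$ ($D = \left(-10 + 1\right) \left(9 + 0\right) = \left(-9\right) 9 = -81$)
$d{\left(\frac{1}{-3} \right)} D 20 = \frac{1}{-3} \left(-81\right) 20 = \left(- \frac{1}{3}\right) \left(-81\right) 20 = 27 \cdot 20 = 540$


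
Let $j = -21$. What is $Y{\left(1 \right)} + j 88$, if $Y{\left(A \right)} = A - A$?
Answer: $-1848$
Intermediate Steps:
$Y{\left(A \right)} = 0$
$Y{\left(1 \right)} + j 88 = 0 - 1848 = -1848$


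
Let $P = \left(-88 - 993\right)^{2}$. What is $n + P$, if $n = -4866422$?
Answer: $-3697861$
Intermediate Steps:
$P = 1168561$ ($P = \left(-1081\right)^{2} = 1168561$)
$n + P = -4866422 + 1168561 = -3697861$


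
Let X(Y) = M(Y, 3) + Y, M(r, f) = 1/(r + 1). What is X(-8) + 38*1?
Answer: 209/7 ≈ 29.857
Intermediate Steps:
M(r, f) = 1/(1 + r)
X(Y) = Y + 1/(1 + Y) (X(Y) = 1/(1 + Y) + Y = Y + 1/(1 + Y))
X(-8) + 38*1 = (1 - 8*(1 - 8))/(1 - 8) + 38*1 = (1 - 8*(-7))/(-7) + 38 = -(1 + 56)/7 + 38 = -1/7*57 + 38 = -57/7 + 38 = 209/7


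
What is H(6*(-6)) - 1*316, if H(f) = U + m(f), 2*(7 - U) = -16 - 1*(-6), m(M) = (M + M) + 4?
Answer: -372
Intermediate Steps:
m(M) = 4 + 2*M (m(M) = 2*M + 4 = 4 + 2*M)
U = 12 (U = 7 - (-16 - 1*(-6))/2 = 7 - (-16 + 6)/2 = 7 - ½*(-10) = 7 + 5 = 12)
H(f) = 16 + 2*f (H(f) = 12 + (4 + 2*f) = 16 + 2*f)
H(6*(-6)) - 1*316 = (16 + 2*(6*(-6))) - 1*316 = (16 + 2*(-36)) - 316 = (16 - 72) - 316 = -56 - 316 = -372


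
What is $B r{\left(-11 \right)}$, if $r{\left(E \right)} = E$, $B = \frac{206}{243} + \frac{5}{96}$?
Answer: $- \frac{76967}{7776} \approx -9.898$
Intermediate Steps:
$B = \frac{6997}{7776}$ ($B = 206 \cdot \frac{1}{243} + 5 \cdot \frac{1}{96} = \frac{206}{243} + \frac{5}{96} = \frac{6997}{7776} \approx 0.89982$)
$B r{\left(-11 \right)} = \frac{6997}{7776} \left(-11\right) = - \frac{76967}{7776}$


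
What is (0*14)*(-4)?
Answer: 0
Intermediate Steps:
(0*14)*(-4) = 0*(-4) = 0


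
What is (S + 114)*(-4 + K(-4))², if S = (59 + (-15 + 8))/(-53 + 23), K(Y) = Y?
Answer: 107776/15 ≈ 7185.1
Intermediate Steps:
S = -26/15 (S = (59 - 7)/(-30) = 52*(-1/30) = -26/15 ≈ -1.7333)
(S + 114)*(-4 + K(-4))² = (-26/15 + 114)*(-4 - 4)² = (1684/15)*(-8)² = (1684/15)*64 = 107776/15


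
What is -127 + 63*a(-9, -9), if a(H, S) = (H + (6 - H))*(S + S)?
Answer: -6931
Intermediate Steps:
a(H, S) = 12*S (a(H, S) = 6*(2*S) = 12*S)
-127 + 63*a(-9, -9) = -127 + 63*(12*(-9)) = -127 + 63*(-108) = -127 - 6804 = -6931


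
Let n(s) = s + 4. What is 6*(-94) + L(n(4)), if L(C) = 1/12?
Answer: -6767/12 ≈ -563.92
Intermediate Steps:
n(s) = 4 + s
L(C) = 1/12
6*(-94) + L(n(4)) = 6*(-94) + 1/12 = -564 + 1/12 = -6767/12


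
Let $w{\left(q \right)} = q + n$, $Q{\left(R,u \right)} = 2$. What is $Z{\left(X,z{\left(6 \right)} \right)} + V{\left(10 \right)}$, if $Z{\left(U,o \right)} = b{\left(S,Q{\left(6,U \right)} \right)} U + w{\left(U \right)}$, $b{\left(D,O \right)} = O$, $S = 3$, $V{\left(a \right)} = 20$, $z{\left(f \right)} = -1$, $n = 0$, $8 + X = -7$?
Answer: $-25$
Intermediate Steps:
$X = -15$ ($X = -8 - 7 = -15$)
$w{\left(q \right)} = q$ ($w{\left(q \right)} = q + 0 = q$)
$Z{\left(U,o \right)} = 3 U$ ($Z{\left(U,o \right)} = 2 U + U = 3 U$)
$Z{\left(X,z{\left(6 \right)} \right)} + V{\left(10 \right)} = 3 \left(-15\right) + 20 = -45 + 20 = -25$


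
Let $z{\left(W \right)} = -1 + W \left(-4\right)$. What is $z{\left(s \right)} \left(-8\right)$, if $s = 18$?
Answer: $584$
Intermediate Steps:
$z{\left(W \right)} = -1 - 4 W$
$z{\left(s \right)} \left(-8\right) = \left(-1 - 72\right) \left(-8\right) = \left(-73\right) \left(-8\right) = 584$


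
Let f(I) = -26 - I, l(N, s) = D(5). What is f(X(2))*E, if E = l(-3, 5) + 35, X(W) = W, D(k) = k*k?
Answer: -1680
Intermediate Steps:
D(k) = k**2
l(N, s) = 25 (l(N, s) = 5**2 = 25)
E = 60 (E = 25 + 35 = 60)
f(X(2))*E = (-26 - 1*2)*60 = (-26 - 2)*60 = -28*60 = -1680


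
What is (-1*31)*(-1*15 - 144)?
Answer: 4929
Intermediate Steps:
(-1*31)*(-1*15 - 144) = -31*(-15 - 144) = -31*(-159) = 4929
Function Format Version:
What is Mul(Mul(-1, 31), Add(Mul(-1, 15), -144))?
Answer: 4929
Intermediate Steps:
Mul(Mul(-1, 31), Add(Mul(-1, 15), -144)) = Mul(-31, Add(-15, -144)) = Mul(-31, -159) = 4929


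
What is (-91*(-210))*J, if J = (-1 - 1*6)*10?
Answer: -1337700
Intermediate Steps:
J = -70 (J = (-1 - 6)*10 = -7*10 = -70)
(-91*(-210))*J = -91*(-210)*(-70) = 19110*(-70) = -1337700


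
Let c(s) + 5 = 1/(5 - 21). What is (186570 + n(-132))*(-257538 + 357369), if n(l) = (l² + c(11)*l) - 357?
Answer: 81583989651/4 ≈ 2.0396e+10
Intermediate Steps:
c(s) = -81/16 (c(s) = -5 + 1/(5 - 21) = -5 + 1/(-16) = -5 - 1/16 = -81/16)
n(l) = -357 + l² - 81*l/16 (n(l) = (l² - 81*l/16) - 357 = -357 + l² - 81*l/16)
(186570 + n(-132))*(-257538 + 357369) = (186570 + (-357 + (-132)² - 81/16*(-132)))*(-257538 + 357369) = (186570 + (-357 + 17424 + 2673/4))*99831 = (186570 + 70941/4)*99831 = (817221/4)*99831 = 81583989651/4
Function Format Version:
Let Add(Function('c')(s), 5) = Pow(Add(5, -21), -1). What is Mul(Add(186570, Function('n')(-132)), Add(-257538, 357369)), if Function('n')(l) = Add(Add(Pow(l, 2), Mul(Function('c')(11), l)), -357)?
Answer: Rational(81583989651, 4) ≈ 2.0396e+10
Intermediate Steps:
Function('c')(s) = Rational(-81, 16) (Function('c')(s) = Add(-5, Pow(Add(5, -21), -1)) = Add(-5, Pow(-16, -1)) = Add(-5, Rational(-1, 16)) = Rational(-81, 16))
Function('n')(l) = Add(-357, Pow(l, 2), Mul(Rational(-81, 16), l)) (Function('n')(l) = Add(Add(Pow(l, 2), Mul(Rational(-81, 16), l)), -357) = Add(-357, Pow(l, 2), Mul(Rational(-81, 16), l)))
Mul(Add(186570, Function('n')(-132)), Add(-257538, 357369)) = Mul(Add(186570, Add(-357, Pow(-132, 2), Mul(Rational(-81, 16), -132))), Add(-257538, 357369)) = Mul(Add(186570, Add(-357, 17424, Rational(2673, 4))), 99831) = Mul(Add(186570, Rational(70941, 4)), 99831) = Mul(Rational(817221, 4), 99831) = Rational(81583989651, 4)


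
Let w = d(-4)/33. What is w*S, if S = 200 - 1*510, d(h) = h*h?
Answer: -4960/33 ≈ -150.30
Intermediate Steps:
d(h) = h**2
S = -310 (S = 200 - 510 = -310)
w = 16/33 (w = (-4)**2/33 = 16*(1/33) = 16/33 ≈ 0.48485)
w*S = (16/33)*(-310) = -4960/33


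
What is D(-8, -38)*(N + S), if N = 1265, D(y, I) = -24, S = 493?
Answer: -42192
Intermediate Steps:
D(-8, -38)*(N + S) = -24*(1265 + 493) = -24*1758 = -42192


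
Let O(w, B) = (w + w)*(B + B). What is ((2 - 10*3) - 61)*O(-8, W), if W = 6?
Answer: 17088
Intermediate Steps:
O(w, B) = 4*B*w (O(w, B) = (2*w)*(2*B) = 4*B*w)
((2 - 10*3) - 61)*O(-8, W) = ((2 - 10*3) - 61)*(4*6*(-8)) = ((2 - 30) - 61)*(-192) = (-28 - 61)*(-192) = -89*(-192) = 17088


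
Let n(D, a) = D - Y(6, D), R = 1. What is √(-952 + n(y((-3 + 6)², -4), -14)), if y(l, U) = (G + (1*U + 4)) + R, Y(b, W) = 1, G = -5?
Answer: I*√957 ≈ 30.935*I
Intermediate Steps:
y(l, U) = U (y(l, U) = (-5 + (1*U + 4)) + 1 = (-5 + (U + 4)) + 1 = (-5 + (4 + U)) + 1 = (-1 + U) + 1 = U)
n(D, a) = -1 + D (n(D, a) = D - 1*1 = D - 1 = -1 + D)
√(-952 + n(y((-3 + 6)², -4), -14)) = √(-952 + (-1 - 4)) = √(-952 - 5) = √(-957) = I*√957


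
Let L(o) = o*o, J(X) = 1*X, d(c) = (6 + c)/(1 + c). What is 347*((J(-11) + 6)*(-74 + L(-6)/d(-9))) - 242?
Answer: -38412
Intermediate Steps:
d(c) = (6 + c)/(1 + c)
J(X) = X
L(o) = o²
347*((J(-11) + 6)*(-74 + L(-6)/d(-9))) - 242 = 347*((-11 + 6)*(-74 + (-6)²/(((6 - 9)/(1 - 9))))) - 242 = 347*(-5*(-74 + 36/((-3/(-8))))) - 242 = 347*(-5*(-74 + 36/((-⅛*(-3))))) - 242 = 347*(-5*(-74 + 36/(3/8))) - 242 = 347*(-5*(-74 + 36*(8/3))) - 242 = 347*(-5*(-74 + 96)) - 242 = 347*(-5*22) - 242 = 347*(-110) - 242 = -38170 - 242 = -38412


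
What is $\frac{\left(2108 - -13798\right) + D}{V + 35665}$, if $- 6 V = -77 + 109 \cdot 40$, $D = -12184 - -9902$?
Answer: $\frac{81744}{209707} \approx 0.3898$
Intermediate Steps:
$D = -2282$ ($D = -12184 + 9902 = -2282$)
$V = - \frac{4283}{6}$ ($V = - \frac{-77 + 109 \cdot 40}{6} = - \frac{-77 + 4360}{6} = \left(- \frac{1}{6}\right) 4283 = - \frac{4283}{6} \approx -713.83$)
$\frac{\left(2108 - -13798\right) + D}{V + 35665} = \frac{\left(2108 - -13798\right) - 2282}{- \frac{4283}{6} + 35665} = \frac{\left(2108 + 13798\right) - 2282}{\frac{209707}{6}} = \left(15906 - 2282\right) \frac{6}{209707} = 13624 \cdot \frac{6}{209707} = \frac{81744}{209707}$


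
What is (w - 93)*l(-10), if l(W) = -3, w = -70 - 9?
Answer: 516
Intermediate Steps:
w = -79
(w - 93)*l(-10) = (-79 - 93)*(-3) = -172*(-3) = 516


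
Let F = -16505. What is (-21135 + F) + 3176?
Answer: -34464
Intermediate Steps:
(-21135 + F) + 3176 = (-21135 - 16505) + 3176 = -37640 + 3176 = -34464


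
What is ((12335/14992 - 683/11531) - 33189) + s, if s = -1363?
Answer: -5972967331755/172872752 ≈ -34551.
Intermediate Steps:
((12335/14992 - 683/11531) - 33189) + s = ((12335/14992 - 683/11531) - 33189) - 1363 = (131995349/172872752 - 33189) - 1363 = -5737341770779/172872752 - 1363 = -5972967331755/172872752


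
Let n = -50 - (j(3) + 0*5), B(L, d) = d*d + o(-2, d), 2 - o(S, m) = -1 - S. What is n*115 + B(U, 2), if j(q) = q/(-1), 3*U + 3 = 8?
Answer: -5400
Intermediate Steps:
U = 5/3 (U = -1 + (⅓)*8 = -1 + 8/3 = 5/3 ≈ 1.6667)
j(q) = -q (j(q) = q*(-1) = -q)
o(S, m) = 3 + S (o(S, m) = 2 - (-1 - S) = 2 + (1 + S) = 3 + S)
B(L, d) = 1 + d² (B(L, d) = d*d + (3 - 2) = d² + 1 = 1 + d²)
n = -47 (n = -50 - (-1*3 + 0*5) = -50 - (-3 + 0) = -50 - 1*(-3) = -50 + 3 = -47)
n*115 + B(U, 2) = -47*115 + (1 + 2²) = -5405 + (1 + 4) = -5405 + 5 = -5400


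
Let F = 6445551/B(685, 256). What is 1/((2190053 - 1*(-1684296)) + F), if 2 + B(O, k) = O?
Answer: 683/2652625918 ≈ 2.5748e-7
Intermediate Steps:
B(O, k) = -2 + O
F = 6445551/683 (F = 6445551/(-2 + 685) = 6445551/683 ≈ 9437.1)
1/((2190053 - 1*(-1684296)) + F) = 1/((2190053 - 1*(-1684296)) + 6445551/683) = 1/((2190053 + 1684296) + 6445551/683) = 1/(3874349 + 6445551/683) = 1/(2652625918/683) = 683/2652625918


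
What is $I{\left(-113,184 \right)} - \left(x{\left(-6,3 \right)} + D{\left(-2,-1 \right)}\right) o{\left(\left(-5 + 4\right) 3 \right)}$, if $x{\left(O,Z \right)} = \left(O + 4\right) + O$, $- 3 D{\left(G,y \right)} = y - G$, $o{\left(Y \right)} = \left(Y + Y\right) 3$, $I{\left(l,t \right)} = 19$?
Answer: $-131$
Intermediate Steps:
$o{\left(Y \right)} = 6 Y$ ($o{\left(Y \right)} = 2 Y 3 = 6 Y$)
$D{\left(G,y \right)} = - \frac{y}{3} + \frac{G}{3}$ ($D{\left(G,y \right)} = - \frac{y - G}{3} = - \frac{y}{3} + \frac{G}{3}$)
$x{\left(O,Z \right)} = 4 + 2 O$ ($x{\left(O,Z \right)} = \left(4 + O\right) + O = 4 + 2 O$)
$I{\left(-113,184 \right)} - \left(x{\left(-6,3 \right)} + D{\left(-2,-1 \right)}\right) o{\left(\left(-5 + 4\right) 3 \right)} = 19 - \left(\left(4 + 2 \left(-6\right)\right) + \left(\left(- \frac{1}{3}\right) \left(-1\right) + \frac{1}{3} \left(-2\right)\right)\right) 6 \left(-5 + 4\right) 3 = 19 - \left(\left(4 - 12\right) + \left(\frac{1}{3} - \frac{2}{3}\right)\right) 6 \left(\left(-1\right) 3\right) = 19 - \left(-8 - \frac{1}{3}\right) 6 \left(-3\right) = 19 - \left(- \frac{25}{3}\right) \left(-18\right) = 19 - 150 = -131$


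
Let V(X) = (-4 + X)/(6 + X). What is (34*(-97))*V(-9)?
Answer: -42874/3 ≈ -14291.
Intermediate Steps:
V(X) = (-4 + X)/(6 + X)
(34*(-97))*V(-9) = (34*(-97))*((-4 - 9)/(6 - 9)) = -3298*(-13)/(-3) = -(-3298)*(-13)/3 = -3298*13/3 = -42874/3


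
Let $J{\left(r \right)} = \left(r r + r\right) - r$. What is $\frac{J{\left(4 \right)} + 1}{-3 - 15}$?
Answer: $- \frac{17}{18} \approx -0.94444$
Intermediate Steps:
$J{\left(r \right)} = r^{2}$ ($J{\left(r \right)} = \left(r^{2} + r\right) - r = \left(r + r^{2}\right) - r = r^{2}$)
$\frac{J{\left(4 \right)} + 1}{-3 - 15} = \frac{4^{2} + 1}{-3 - 15} = \frac{16 + 1}{-18} = \left(- \frac{1}{18}\right) 17 = - \frac{17}{18}$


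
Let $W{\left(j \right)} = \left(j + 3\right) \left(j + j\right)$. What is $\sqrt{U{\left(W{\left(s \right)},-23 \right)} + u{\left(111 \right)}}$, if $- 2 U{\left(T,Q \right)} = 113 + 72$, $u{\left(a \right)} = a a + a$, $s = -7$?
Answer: $\frac{\sqrt{49358}}{2} \approx 111.08$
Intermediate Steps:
$u{\left(a \right)} = a + a^{2}$ ($u{\left(a \right)} = a^{2} + a = a + a^{2}$)
$W{\left(j \right)} = 2 j \left(3 + j\right)$ ($W{\left(j \right)} = \left(3 + j\right) 2 j = 2 j \left(3 + j\right)$)
$U{\left(T,Q \right)} = - \frac{185}{2}$ ($U{\left(T,Q \right)} = - \frac{113 + 72}{2} = \left(- \frac{1}{2}\right) 185 = - \frac{185}{2}$)
$\sqrt{U{\left(W{\left(s \right)},-23 \right)} + u{\left(111 \right)}} = \sqrt{- \frac{185}{2} + 111 \left(1 + 111\right)} = \sqrt{- \frac{185}{2} + 111 \cdot 112} = \sqrt{- \frac{185}{2} + 12432} = \sqrt{\frac{24679}{2}} = \frac{\sqrt{49358}}{2}$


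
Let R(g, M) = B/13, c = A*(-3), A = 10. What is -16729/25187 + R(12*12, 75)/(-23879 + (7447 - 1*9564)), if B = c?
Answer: -2826388241/4255948138 ≈ -0.66410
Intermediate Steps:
c = -30 (c = 10*(-3) = -30)
B = -30
R(g, M) = -30/13
-16729/25187 + R(12*12, 75)/(-23879 + (7447 - 1*9564)) = -16729/25187 - 30/(13*(-23879 + (7447 - 1*9564))) = -16729*1/25187 - 30/(13*(-23879 + (7447 - 9564))) = -16729/25187 - 30/(13*(-23879 - 2117)) = -16729/25187 - 30/13/(-25996) = -16729/25187 - 30/13*(-1/25996) = -16729/25187 + 15/168974 = -2826388241/4255948138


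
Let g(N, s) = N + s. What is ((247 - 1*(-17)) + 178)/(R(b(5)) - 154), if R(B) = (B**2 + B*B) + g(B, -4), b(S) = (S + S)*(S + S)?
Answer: 17/767 ≈ 0.022164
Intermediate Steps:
b(S) = 4*S**2 (b(S) = (2*S)*(2*S) = 4*S**2)
R(B) = -4 + B + 2*B**2 (R(B) = (B**2 + B*B) + (B - 4) = (B**2 + B**2) + (-4 + B) = 2*B**2 + (-4 + B) = -4 + B + 2*B**2)
((247 - 1*(-17)) + 178)/(R(b(5)) - 154) = ((247 - 1*(-17)) + 178)/((-4 + 4*5**2 + 2*(4*5**2)**2) - 154) = ((247 + 17) + 178)/((-4 + 4*25 + 2*(4*25)**2) - 154) = (264 + 178)/((-4 + 100 + 2*100**2) - 154) = 442/((-4 + 100 + 2*10000) - 154) = 442/((-4 + 100 + 20000) - 154) = 442/(20096 - 154) = 442/19942 = 442*(1/19942) = 17/767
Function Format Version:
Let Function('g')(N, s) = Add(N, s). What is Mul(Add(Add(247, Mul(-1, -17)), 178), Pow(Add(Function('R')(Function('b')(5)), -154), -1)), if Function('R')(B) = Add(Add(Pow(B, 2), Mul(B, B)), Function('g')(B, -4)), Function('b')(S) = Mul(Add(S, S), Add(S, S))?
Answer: Rational(17, 767) ≈ 0.022164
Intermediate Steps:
Function('b')(S) = Mul(4, Pow(S, 2)) (Function('b')(S) = Mul(Mul(2, S), Mul(2, S)) = Mul(4, Pow(S, 2)))
Function('R')(B) = Add(-4, B, Mul(2, Pow(B, 2))) (Function('R')(B) = Add(Add(Pow(B, 2), Mul(B, B)), Add(B, -4)) = Add(Add(Pow(B, 2), Pow(B, 2)), Add(-4, B)) = Add(Mul(2, Pow(B, 2)), Add(-4, B)) = Add(-4, B, Mul(2, Pow(B, 2))))
Mul(Add(Add(247, Mul(-1, -17)), 178), Pow(Add(Function('R')(Function('b')(5)), -154), -1)) = Mul(Add(Add(247, Mul(-1, -17)), 178), Pow(Add(Add(-4, Mul(4, Pow(5, 2)), Mul(2, Pow(Mul(4, Pow(5, 2)), 2))), -154), -1)) = Mul(Add(Add(247, 17), 178), Pow(Add(Add(-4, Mul(4, 25), Mul(2, Pow(Mul(4, 25), 2))), -154), -1)) = Mul(Add(264, 178), Pow(Add(Add(-4, 100, Mul(2, Pow(100, 2))), -154), -1)) = Mul(442, Pow(Add(Add(-4, 100, Mul(2, 10000)), -154), -1)) = Mul(442, Pow(Add(Add(-4, 100, 20000), -154), -1)) = Mul(442, Pow(Add(20096, -154), -1)) = Mul(442, Pow(19942, -1)) = Mul(442, Rational(1, 19942)) = Rational(17, 767)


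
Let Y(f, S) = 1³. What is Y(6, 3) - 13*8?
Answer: -103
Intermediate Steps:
Y(f, S) = 1
Y(6, 3) - 13*8 = 1 - 13*8 = 1 - 104 = -103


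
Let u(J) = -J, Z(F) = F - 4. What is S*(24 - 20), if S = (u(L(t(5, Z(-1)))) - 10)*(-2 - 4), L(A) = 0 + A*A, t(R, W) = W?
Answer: 840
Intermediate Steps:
Z(F) = -4 + F
L(A) = A² (L(A) = 0 + A² = A²)
S = 210 (S = (-(-4 - 1)² - 10)*(-2 - 4) = (-1*(-5)² - 10)*(-6) = (-1*25 - 10)*(-6) = (-25 - 10)*(-6) = -35*(-6) = 210)
S*(24 - 20) = 210*(24 - 20) = 210*4 = 840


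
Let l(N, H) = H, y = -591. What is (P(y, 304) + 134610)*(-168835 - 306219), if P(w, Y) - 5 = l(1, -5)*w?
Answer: -65353178780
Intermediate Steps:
P(w, Y) = 5 - 5*w
(P(y, 304) + 134610)*(-168835 - 306219) = ((5 - 5*(-591)) + 134610)*(-168835 - 306219) = ((5 + 2955) + 134610)*(-475054) = (2960 + 134610)*(-475054) = 137570*(-475054) = -65353178780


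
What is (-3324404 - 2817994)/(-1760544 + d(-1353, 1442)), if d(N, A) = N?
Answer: 2047466/587299 ≈ 3.4862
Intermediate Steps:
(-3324404 - 2817994)/(-1760544 + d(-1353, 1442)) = (-3324404 - 2817994)/(-1760544 - 1353) = -6142398/(-1761897) = -6142398*(-1/1761897) = 2047466/587299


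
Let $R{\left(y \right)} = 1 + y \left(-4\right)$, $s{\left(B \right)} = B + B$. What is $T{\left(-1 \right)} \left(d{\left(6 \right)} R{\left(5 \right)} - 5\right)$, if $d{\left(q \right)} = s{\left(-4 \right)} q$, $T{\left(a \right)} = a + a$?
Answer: $-1814$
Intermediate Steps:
$s{\left(B \right)} = 2 B$
$T{\left(a \right)} = 2 a$
$R{\left(y \right)} = 1 - 4 y$
$d{\left(q \right)} = - 8 q$ ($d{\left(q \right)} = 2 \left(-4\right) q = - 8 q$)
$T{\left(-1 \right)} \left(d{\left(6 \right)} R{\left(5 \right)} - 5\right) = 2 \left(-1\right) \left(\left(-8\right) 6 \left(1 - 20\right) - 5\right) = - 2 \left(- 48 \left(1 - 20\right) + \left(-5 + 0\right)\right) = - 2 \left(\left(-48\right) \left(-19\right) - 5\right) = - 2 \left(912 - 5\right) = \left(-2\right) 907 = -1814$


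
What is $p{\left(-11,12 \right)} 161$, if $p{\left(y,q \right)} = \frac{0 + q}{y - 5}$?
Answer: $- \frac{483}{4} \approx -120.75$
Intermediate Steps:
$p{\left(y,q \right)} = \frac{q}{-5 + y}$
$p{\left(-11,12 \right)} 161 = \frac{12}{-5 - 11} \cdot 161 = \frac{12}{-16} \cdot 161 = 12 \left(- \frac{1}{16}\right) 161 = \left(- \frac{3}{4}\right) 161 = - \frac{483}{4}$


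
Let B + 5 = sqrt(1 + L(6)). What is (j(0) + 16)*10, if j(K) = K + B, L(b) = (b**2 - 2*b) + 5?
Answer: 110 + 10*sqrt(30) ≈ 164.77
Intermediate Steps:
L(b) = 5 + b**2 - 2*b
B = -5 + sqrt(30) (B = -5 + sqrt(1 + (5 + 6**2 - 2*6)) = -5 + sqrt(1 + (5 + 36 - 12)) = -5 + sqrt(1 + 29) = -5 + sqrt(30) ≈ 0.47723)
j(K) = -5 + K + sqrt(30) (j(K) = K + (-5 + sqrt(30)) = -5 + K + sqrt(30))
(j(0) + 16)*10 = ((-5 + 0 + sqrt(30)) + 16)*10 = ((-5 + sqrt(30)) + 16)*10 = (11 + sqrt(30))*10 = 110 + 10*sqrt(30)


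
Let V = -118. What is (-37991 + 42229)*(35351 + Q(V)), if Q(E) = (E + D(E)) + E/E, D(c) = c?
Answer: 148821608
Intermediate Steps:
Q(E) = 1 + 2*E (Q(E) = (E + E) + E/E = 2*E + 1 = 1 + 2*E)
(-37991 + 42229)*(35351 + Q(V)) = (-37991 + 42229)*(35351 + (1 + 2*(-118))) = 4238*(35351 + (1 - 236)) = 4238*(35351 - 235) = 4238*35116 = 148821608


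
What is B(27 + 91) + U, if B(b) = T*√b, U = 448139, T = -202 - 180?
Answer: 448139 - 382*√118 ≈ 4.4399e+5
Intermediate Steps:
T = -382
B(b) = -382*√b
B(27 + 91) + U = -382*√(27 + 91) + 448139 = -382*√118 + 448139 = 448139 - 382*√118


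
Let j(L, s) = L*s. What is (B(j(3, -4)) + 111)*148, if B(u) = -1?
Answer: 16280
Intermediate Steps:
(B(j(3, -4)) + 111)*148 = (-1 + 111)*148 = 110*148 = 16280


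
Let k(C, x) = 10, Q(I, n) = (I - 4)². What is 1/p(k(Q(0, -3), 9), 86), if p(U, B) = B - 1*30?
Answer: 1/56 ≈ 0.017857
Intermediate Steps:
Q(I, n) = (-4 + I)²
p(U, B) = -30 + B (p(U, B) = B - 30 = -30 + B)
1/p(k(Q(0, -3), 9), 86) = 1/(-30 + 86) = 1/56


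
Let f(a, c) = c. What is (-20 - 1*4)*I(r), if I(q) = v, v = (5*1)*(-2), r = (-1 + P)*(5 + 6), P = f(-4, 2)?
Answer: 240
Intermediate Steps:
P = 2
r = 11 (r = (-1 + 2)*(5 + 6) = 1*11 = 11)
v = -10 (v = 5*(-2) = -10)
I(q) = -10
(-20 - 1*4)*I(r) = (-20 - 1*4)*(-10) = (-20 - 4)*(-10) = -24*(-10) = 240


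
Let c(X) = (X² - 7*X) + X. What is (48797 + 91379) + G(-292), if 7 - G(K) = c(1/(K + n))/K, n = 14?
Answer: 3163499669493/22566928 ≈ 1.4018e+5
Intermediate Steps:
c(X) = X² - 6*X
G(K) = 7 - (-6 + 1/(14 + K))/(K*(14 + K)) (G(K) = 7 - (-6 + 1/(K + 14))/(K + 14)/K = 7 - (-6 + 1/(14 + K))/(14 + K)/K = 7 - (-6 + 1/(14 + K))/(K*(14 + K)))
(48797 + 91379) + G(-292) = (48797 + 91379) + (7 + 6/(14 - 292)² + 83/(-292*(14 - 292)²)) = 140176 + (7 + 6/(-278)² + 83*(-1/292)/(-278)²) = 140176 + (7 + 6*(1/77284) + 83*(-1/292)*(1/77284)) = 140176 + (7 + 3/38642 - 83/22566928) = 140176 + 157970165/22566928 = 3163499669493/22566928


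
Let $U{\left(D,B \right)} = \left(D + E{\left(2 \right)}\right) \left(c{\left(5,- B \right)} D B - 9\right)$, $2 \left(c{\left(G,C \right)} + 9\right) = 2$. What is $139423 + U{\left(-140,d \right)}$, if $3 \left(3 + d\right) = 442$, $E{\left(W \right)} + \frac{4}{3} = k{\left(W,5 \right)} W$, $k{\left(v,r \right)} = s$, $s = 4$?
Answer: $- \frac{192718393}{9} \approx -2.1413 \cdot 10^{7}$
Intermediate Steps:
$c{\left(G,C \right)} = -8$ ($c{\left(G,C \right)} = -9 + \frac{1}{2} \cdot 2 = -9 + 1 = -8$)
$k{\left(v,r \right)} = 4$
$E{\left(W \right)} = - \frac{4}{3} + 4 W$
$d = \frac{433}{3}$ ($d = -3 + \frac{1}{3} \cdot 442 = -3 + \frac{442}{3} = \frac{433}{3} \approx 144.33$)
$U{\left(D,B \right)} = \left(-9 - 8 B D\right) \left(\frac{20}{3} + D\right)$ ($U{\left(D,B \right)} = \left(D + \left(- \frac{4}{3} + 4 \cdot 2\right)\right) \left(- 8 D B - 9\right) = \left(D + \left(- \frac{4}{3} + 8\right)\right) \left(- 8 B D - 9\right) = \left(D + \frac{20}{3}\right) \left(-9 - 8 B D\right) = \left(\frac{20}{3} + D\right) \left(-9 - 8 B D\right) = \left(-9 - 8 B D\right) \left(\frac{20}{3} + D\right)$)
$139423 + U{\left(-140,d \right)} = 139423 - \left(-1200 - \frac{9699200}{9} + \frac{67894400}{3}\right) = 139423 + \left(-60 + 1260 - \frac{3464}{3} \cdot 19600 + \frac{9699200}{9}\right) = 139423 + \left(-60 + 1260 - \frac{67894400}{3} + \frac{9699200}{9}\right) = 139423 - \frac{193973200}{9} = - \frac{192718393}{9}$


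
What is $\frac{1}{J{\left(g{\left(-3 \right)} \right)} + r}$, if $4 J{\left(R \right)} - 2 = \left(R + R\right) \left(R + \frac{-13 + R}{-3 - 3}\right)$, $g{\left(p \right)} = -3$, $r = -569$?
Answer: $- \frac{1}{568} \approx -0.0017606$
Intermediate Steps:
$J{\left(R \right)} = \frac{1}{2} + \frac{R \left(\frac{13}{6} + \frac{5 R}{6}\right)}{2}$ ($J{\left(R \right)} = \frac{1}{2} + \frac{\left(R + R\right) \left(R + \frac{-13 + R}{-3 - 3}\right)}{4} = \frac{1}{2} + \frac{2 R \left(R + \frac{-13 + R}{-6}\right)}{4} = \frac{1}{2} + \frac{2 R \left(R + \left(-13 + R\right) \left(- \frac{1}{6}\right)\right)}{4} = \frac{1}{2} + \frac{2 R \left(R - \left(- \frac{13}{6} + \frac{R}{6}\right)\right)}{4} = \frac{1}{2} + \frac{2 R \left(\frac{13}{6} + \frac{5 R}{6}\right)}{4} = \frac{1}{2} + \frac{R \left(\frac{13}{6} + \frac{5 R}{6}\right)}{2}$)
$\frac{1}{J{\left(g{\left(-3 \right)} \right)} + r} = \frac{1}{\left(\frac{1}{2} + \frac{5 \left(-3\right)^{2}}{12} + \frac{13}{12} \left(-3\right)\right) - 569} = \frac{1}{\left(\frac{1}{2} + \frac{5}{12} \cdot 9 - \frac{13}{4}\right) - 569} = \frac{1}{\left(\frac{1}{2} + \frac{15}{4} - \frac{13}{4}\right) - 569} = \frac{1}{1 - 569} = \frac{1}{-568} = - \frac{1}{568}$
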